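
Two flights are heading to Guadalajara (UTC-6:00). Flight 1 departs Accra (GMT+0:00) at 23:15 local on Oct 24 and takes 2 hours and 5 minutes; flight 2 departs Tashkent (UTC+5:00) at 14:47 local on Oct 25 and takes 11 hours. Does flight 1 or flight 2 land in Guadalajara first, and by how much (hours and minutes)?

Flight 1 departs at 23:15 UTC (Oct 24).
+2 hours and 5 minutes → arrive 01:20 UTC on Oct 25.
Flight 2 in UTC: 14:47 − 5:00 = 09:47 on Oct 25.
+11 hours → arrive 20:47 UTC on Oct 25.
Flight 1 lands earlier by 19 hours 27 minutes.

the first, by 19 hours 27 minutes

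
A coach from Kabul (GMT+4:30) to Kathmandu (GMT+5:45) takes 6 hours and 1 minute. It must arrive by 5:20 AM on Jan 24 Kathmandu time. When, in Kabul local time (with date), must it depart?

10:04 PM on January 23

Target arrival in UTC: 5:20 AM − 5:45 = 11:35 PM on Jan 23.
Subtract 6 hours and 1 minute → departure 5:34 PM UTC on Jan 23.
Kabul is UTC+4:30: 5:34 PM + 4:30 = 10:04 PM on Jan 23.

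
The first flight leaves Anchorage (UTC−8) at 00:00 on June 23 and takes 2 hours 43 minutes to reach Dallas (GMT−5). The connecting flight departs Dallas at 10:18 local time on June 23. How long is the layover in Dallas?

Convert departure to UTC: 00:00 + 8:00 = 08:00 UTC on Jun 23.
Add 2 hours and 43 minutes flight time → 10:43 UTC.
Dallas is UTC−5:00, so local arrival = 10:43 − 5:00 = 05:43 on Jun 23.
Layover = 10:18 − 05:43 = 4 hours 35 minutes.

4 hours 35 minutes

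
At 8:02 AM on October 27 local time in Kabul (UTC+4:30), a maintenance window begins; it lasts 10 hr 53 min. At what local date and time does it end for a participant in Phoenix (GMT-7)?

7:25 AM on October 27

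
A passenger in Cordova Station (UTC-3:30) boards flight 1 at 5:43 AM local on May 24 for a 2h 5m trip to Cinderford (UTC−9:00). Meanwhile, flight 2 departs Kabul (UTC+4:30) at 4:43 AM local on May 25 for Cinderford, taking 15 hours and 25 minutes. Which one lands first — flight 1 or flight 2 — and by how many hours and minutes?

Flight 1 in UTC: 5:43 AM + 3:30 = 9:13 AM on May 24.
+2 hours and 5 minutes → arrive 11:18 AM UTC on May 24.
Flight 2 in UTC: 4:43 AM − 4:30 = 12:13 AM on May 25.
+15 hours 25 minutes → arrive 3:38 PM UTC on May 25.
Flight 1 lands earlier by 28 hours 20 minutes.

the first, by 28 hours 20 minutes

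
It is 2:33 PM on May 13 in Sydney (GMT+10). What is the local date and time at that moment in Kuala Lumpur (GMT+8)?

12:33 PM on May 13

In UTC: 2:33 PM − 10:00 = 4:33 AM on May 13.
Kuala Lumpur is UTC+8:00: 4:33 AM + 8:00 = 12:33 PM on May 13.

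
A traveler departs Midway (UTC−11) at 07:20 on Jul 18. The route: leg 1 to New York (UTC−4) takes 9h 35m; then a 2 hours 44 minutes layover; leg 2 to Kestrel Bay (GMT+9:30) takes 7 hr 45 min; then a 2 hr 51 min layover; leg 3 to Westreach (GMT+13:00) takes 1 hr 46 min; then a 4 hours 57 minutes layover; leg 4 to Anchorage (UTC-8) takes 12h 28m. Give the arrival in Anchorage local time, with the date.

Convert departure to UTC: 07:20 + 11:00 = 18:20 UTC on Jul 18.
Add 9 hours 35 minutes leg 1 → 03:55 UTC (Jul 19).
Add 2 hours 44 minutes layover in New York → 06:39 UTC.
Add 7 hours and 45 minutes leg 2 → 14:24 UTC.
Add 2 hours 51 minutes layover in Kestrel Bay → 17:15 UTC.
Add 1 hour 46 minutes leg 3 → 19:01 UTC.
Add 4 hours 57 minutes layover in Westreach → 23:58 UTC.
Add 12 hours 28 minutes leg 4 → 12:26 UTC (Jul 20).
Anchorage is UTC−8:00, so local arrival = 12:26 − 8:00 = 04:26 on Jul 20.

04:26 on July 20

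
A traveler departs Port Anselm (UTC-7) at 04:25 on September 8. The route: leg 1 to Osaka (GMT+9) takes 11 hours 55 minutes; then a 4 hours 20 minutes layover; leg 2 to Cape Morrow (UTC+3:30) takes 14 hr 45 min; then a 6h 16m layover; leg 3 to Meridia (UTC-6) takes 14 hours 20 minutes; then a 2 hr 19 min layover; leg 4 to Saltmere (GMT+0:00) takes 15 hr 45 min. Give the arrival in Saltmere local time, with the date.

Convert departure to UTC: 04:25 + 7:00 = 11:25 UTC on Sep 8.
Add 11 hours and 55 minutes leg 1 → 23:20 UTC.
Add 4 hours and 20 minutes layover in Osaka → 03:40 UTC (Sep 9).
Add 14 hours and 45 minutes leg 2 → 18:25 UTC.
Add 6 hours 16 minutes layover in Cape Morrow → 00:41 UTC (Sep 10).
Add 14 hours and 20 minutes leg 3 → 15:01 UTC.
Add 2 hours 19 minutes layover in Meridia → 17:20 UTC.
Add 15 hours 45 minutes leg 4 → 09:05 UTC (Sep 11).
Saltmere is UTC+0, so local arrival is the same: 09:05 on Sep 11.

09:05 on Sep 11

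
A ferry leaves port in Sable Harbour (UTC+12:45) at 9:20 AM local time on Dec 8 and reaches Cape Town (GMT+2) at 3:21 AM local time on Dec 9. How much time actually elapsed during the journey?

Departure in UTC: 9:20 AM − 12:45 = 8:35 PM on Dec 7.
Arrival in UTC: 3:21 AM − 2:00 = 1:21 AM on Dec 9.
Elapsed = 1:21 AM − 8:35 PM (+2 days) = 28 hours 46 minutes.

28 hours 46 minutes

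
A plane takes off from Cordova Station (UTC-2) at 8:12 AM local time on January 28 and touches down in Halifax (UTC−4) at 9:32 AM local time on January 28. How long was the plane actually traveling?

3 hours 20 minutes

Departure in UTC: 8:12 AM + 2:00 = 10:12 AM on Jan 28.
Arrival in UTC: 9:32 AM + 4:00 = 1:32 PM on Jan 28.
Elapsed = 1:32 PM − 10:12 AM = 3 hours 20 minutes.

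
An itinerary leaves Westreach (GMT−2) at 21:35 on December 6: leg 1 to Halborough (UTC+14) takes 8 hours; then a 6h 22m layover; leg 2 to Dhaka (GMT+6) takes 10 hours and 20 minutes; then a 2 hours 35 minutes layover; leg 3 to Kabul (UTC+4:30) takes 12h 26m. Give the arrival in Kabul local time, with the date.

19:48 on December 8

Convert departure to UTC: 21:35 + 2:00 = 23:35 UTC on Dec 6.
Add 8 hours leg 1 → 07:35 UTC (Dec 7).
Add 6 hours and 22 minutes layover in Halborough → 13:57 UTC.
Add 10 hours and 20 minutes leg 2 → 00:17 UTC (Dec 8).
Add 2 hours 35 minutes layover in Dhaka → 02:52 UTC.
Add 12 hours and 26 minutes leg 3 → 15:18 UTC.
Kabul is UTC+4:30, so local arrival = 15:18 + 4:30 = 19:48 on Dec 8.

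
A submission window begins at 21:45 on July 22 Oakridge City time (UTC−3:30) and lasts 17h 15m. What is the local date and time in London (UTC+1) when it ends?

Convert start to UTC: 21:45 + 3:30 = 01:15 UTC on Jul 23.
Add 17 hours 15 minutes duration → 18:30 UTC.
London is UTC+1:00, so local end time = 18:30 + 1:00 = 19:30 on Jul 23.

19:30 on July 23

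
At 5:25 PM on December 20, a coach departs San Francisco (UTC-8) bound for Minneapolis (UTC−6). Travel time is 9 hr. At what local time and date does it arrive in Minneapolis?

Convert departure to UTC: 5:25 PM + 8:00 = 1:25 AM UTC on Dec 21.
Add 9 hours travel time → 10:25 AM UTC.
Minneapolis is UTC−6:00, so local arrival = 10:25 AM − 6:00 = 4:25 AM on Dec 21.

4:25 AM on December 21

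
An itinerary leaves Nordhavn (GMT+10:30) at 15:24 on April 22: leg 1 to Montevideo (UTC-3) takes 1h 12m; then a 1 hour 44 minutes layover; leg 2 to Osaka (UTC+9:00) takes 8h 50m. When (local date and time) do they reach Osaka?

Convert departure to UTC: 15:24 − 10:30 = 04:54 UTC on Apr 22.
Add 1 hour and 12 minutes leg 1 → 06:06 UTC.
Add 1 hour and 44 minutes layover in Montevideo → 07:50 UTC.
Add 8 hours and 50 minutes leg 2 → 16:40 UTC.
Osaka is UTC+9:00, so local arrival = 16:40 + 9:00 = 01:40 on Apr 23.

01:40 on April 23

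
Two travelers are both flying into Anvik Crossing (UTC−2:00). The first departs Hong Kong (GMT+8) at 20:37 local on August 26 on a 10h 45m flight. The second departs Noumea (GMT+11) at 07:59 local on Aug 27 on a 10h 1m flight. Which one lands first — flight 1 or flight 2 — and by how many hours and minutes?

the first, by 7 hours 38 minutes

Flight 1 in UTC: 20:37 − 8:00 = 12:37 on Aug 26.
+10 hours and 45 minutes → arrive 23:22 UTC on Aug 26.
Flight 2 in UTC: 07:59 − 11:00 = 20:59 on Aug 26.
+10 hours 1 minute → arrive 07:00 UTC on Aug 27.
Flight 1 lands earlier by 7 hours 38 minutes.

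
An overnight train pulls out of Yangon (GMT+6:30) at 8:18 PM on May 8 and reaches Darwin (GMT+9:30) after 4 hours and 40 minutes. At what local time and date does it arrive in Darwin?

Convert departure to UTC: 8:18 PM − 6:30 = 1:48 PM UTC on May 8.
Add 4 hours 40 minutes travel time → 6:28 PM UTC.
Darwin is UTC+9:30, so local arrival = 6:28 PM + 9:30 = 3:58 AM on May 9.

3:58 AM on May 9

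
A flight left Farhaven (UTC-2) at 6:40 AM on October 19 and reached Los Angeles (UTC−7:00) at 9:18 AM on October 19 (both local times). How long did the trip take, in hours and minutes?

Departure in UTC: 6:40 AM + 2:00 = 8:40 AM on Oct 19.
Arrival in UTC: 9:18 AM + 7:00 = 4:18 PM on Oct 19.
Elapsed = 4:18 PM − 8:40 AM = 7 hours 38 minutes.

7 hours 38 minutes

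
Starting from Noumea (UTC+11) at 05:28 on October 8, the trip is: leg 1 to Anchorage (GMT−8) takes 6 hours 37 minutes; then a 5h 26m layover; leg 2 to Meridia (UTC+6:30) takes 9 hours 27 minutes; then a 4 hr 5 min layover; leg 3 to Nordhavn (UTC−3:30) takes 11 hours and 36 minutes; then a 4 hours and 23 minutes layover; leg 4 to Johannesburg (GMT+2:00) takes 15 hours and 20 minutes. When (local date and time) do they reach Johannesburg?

Convert departure to UTC: 05:28 − 11:00 = 18:28 UTC on Oct 7.
Add 6 hours 37 minutes leg 1 → 01:05 UTC (Oct 8).
Add 5 hours 26 minutes layover in Anchorage → 06:31 UTC.
Add 9 hours 27 minutes leg 2 → 15:58 UTC.
Add 4 hours 5 minutes layover in Meridia → 20:03 UTC.
Add 11 hours and 36 minutes leg 3 → 07:39 UTC (Oct 9).
Add 4 hours 23 minutes layover in Nordhavn → 12:02 UTC.
Add 15 hours 20 minutes leg 4 → 03:22 UTC (Oct 10).
Johannesburg is UTC+2:00, so local arrival = 03:22 + 2:00 = 05:22 on Oct 10.

05:22 on October 10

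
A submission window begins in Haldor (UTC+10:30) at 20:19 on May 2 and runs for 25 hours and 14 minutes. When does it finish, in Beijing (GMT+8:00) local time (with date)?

Beijing is 2:30 behind Haldor.
After 25 hours and 14 minutes it is 21:33 (May 3) in Haldor.
Shift by the zone difference: 21:33 − 2:30 = 19:03 on May 3 in Beijing.

19:03 on May 3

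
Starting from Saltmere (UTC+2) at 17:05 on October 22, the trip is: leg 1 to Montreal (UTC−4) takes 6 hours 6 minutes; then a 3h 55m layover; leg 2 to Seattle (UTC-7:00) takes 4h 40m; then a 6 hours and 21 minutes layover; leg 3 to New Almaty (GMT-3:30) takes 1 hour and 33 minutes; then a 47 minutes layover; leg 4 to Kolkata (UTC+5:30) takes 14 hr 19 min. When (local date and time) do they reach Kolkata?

10:16 on October 24

Convert departure to UTC: 17:05 − 2:00 = 15:05 UTC on Oct 22.
Add 6 hours and 6 minutes leg 1 → 21:11 UTC.
Add 3 hours and 55 minutes layover in Montreal → 01:06 UTC (Oct 23).
Add 4 hours and 40 minutes leg 2 → 05:46 UTC.
Add 6 hours 21 minutes layover in Seattle → 12:07 UTC.
Add 1 hour 33 minutes leg 3 → 13:40 UTC.
Add 47 minutes layover in New Almaty → 14:27 UTC.
Add 14 hours and 19 minutes leg 4 → 04:46 UTC (Oct 24).
Kolkata is UTC+5:30, so local arrival = 04:46 + 5:30 = 10:16 on Oct 24.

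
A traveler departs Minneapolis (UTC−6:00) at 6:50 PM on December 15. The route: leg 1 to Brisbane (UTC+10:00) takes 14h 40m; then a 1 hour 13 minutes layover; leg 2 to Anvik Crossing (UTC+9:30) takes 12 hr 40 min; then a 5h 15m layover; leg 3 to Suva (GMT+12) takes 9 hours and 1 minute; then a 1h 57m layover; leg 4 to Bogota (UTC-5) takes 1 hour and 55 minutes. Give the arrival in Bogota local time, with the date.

6:31 PM on Dec 17

Convert departure to UTC: 6:50 PM + 6:00 = 12:50 AM UTC on Dec 16.
Add 14 hours and 40 minutes leg 1 → 3:30 PM UTC.
Add 1 hour 13 minutes layover in Brisbane → 4:43 PM UTC.
Add 12 hours and 40 minutes leg 2 → 5:23 AM UTC (Dec 17).
Add 5 hours and 15 minutes layover in Anvik Crossing → 10:38 AM UTC.
Add 9 hours 1 minute leg 3 → 7:39 PM UTC.
Add 1 hour and 57 minutes layover in Suva → 9:36 PM UTC.
Add 1 hour 55 minutes leg 4 → 11:31 PM UTC.
Bogota is UTC−5:00, so local arrival = 11:31 PM − 5:00 = 6:31 PM on Dec 17.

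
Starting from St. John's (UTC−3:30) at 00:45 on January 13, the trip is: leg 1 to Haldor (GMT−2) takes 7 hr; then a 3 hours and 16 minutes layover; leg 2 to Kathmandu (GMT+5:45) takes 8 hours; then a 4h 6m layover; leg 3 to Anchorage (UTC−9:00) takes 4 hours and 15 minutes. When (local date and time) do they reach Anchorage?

Convert departure to UTC: 00:45 + 3:30 = 04:15 UTC on Jan 13.
Add 7 hours leg 1 → 11:15 UTC.
Add 3 hours 16 minutes layover in Haldor → 14:31 UTC.
Add 8 hours leg 2 → 22:31 UTC.
Add 4 hours and 6 minutes layover in Kathmandu → 02:37 UTC (Jan 14).
Add 4 hours 15 minutes leg 3 → 06:52 UTC.
Anchorage is UTC−9:00, so local arrival = 06:52 − 9:00 = 21:52 on Jan 13.

21:52 on January 13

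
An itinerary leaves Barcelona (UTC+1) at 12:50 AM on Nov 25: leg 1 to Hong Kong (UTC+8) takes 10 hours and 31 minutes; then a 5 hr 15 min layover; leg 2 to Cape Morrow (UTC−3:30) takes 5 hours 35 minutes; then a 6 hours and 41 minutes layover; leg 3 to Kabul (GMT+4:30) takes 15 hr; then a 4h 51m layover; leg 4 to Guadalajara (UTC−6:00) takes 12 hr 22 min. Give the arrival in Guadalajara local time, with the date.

Convert departure to UTC: 12:50 AM − 1:00 = 11:50 PM UTC on Nov 24.
Add 10 hours 31 minutes leg 1 → 10:21 AM UTC (Nov 25).
Add 5 hours and 15 minutes layover in Hong Kong → 3:36 PM UTC.
Add 5 hours 35 minutes leg 2 → 9:11 PM UTC.
Add 6 hours 41 minutes layover in Cape Morrow → 3:52 AM UTC (Nov 26).
Add 15 hours leg 3 → 6:52 PM UTC.
Add 4 hours and 51 minutes layover in Kabul → 11:43 PM UTC.
Add 12 hours and 22 minutes leg 4 → 12:05 PM UTC (Nov 27).
Guadalajara is UTC−6:00, so local arrival = 12:05 PM − 6:00 = 6:05 AM on Nov 27.

6:05 AM on Nov 27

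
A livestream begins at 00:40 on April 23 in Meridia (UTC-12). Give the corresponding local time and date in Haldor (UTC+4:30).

17:10 on April 23

In UTC: 00:40 + 12:00 = 12:40 on Apr 23.
Haldor is UTC+4:30: 12:40 + 4:30 = 17:10 on Apr 23.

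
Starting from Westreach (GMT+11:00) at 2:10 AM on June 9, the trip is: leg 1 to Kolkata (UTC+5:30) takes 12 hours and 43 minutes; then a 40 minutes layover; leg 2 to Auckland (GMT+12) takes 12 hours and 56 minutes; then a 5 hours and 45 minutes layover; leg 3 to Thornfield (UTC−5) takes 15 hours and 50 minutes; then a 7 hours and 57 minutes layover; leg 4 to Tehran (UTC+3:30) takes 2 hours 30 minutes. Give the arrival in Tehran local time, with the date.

Convert departure to UTC: 2:10 AM − 11:00 = 3:10 PM UTC on Jun 8.
Add 12 hours 43 minutes leg 1 → 3:53 AM UTC (Jun 9).
Add 40 minutes layover in Kolkata → 4:33 AM UTC.
Add 12 hours and 56 minutes leg 2 → 5:29 PM UTC.
Add 5 hours and 45 minutes layover in Auckland → 11:14 PM UTC.
Add 15 hours 50 minutes leg 3 → 3:04 PM UTC (Jun 10).
Add 7 hours 57 minutes layover in Thornfield → 11:01 PM UTC.
Add 2 hours and 30 minutes leg 4 → 1:31 AM UTC (Jun 11).
Tehran is UTC+3:30, so local arrival = 1:31 AM + 3:30 = 5:01 AM on Jun 11.

5:01 AM on June 11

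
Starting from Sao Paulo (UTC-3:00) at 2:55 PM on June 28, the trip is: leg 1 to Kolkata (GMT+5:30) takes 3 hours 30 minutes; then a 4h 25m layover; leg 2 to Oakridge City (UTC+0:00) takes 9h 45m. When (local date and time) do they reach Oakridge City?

11:35 AM on June 29

Convert departure to UTC: 2:55 PM + 3:00 = 5:55 PM UTC on Jun 28.
Add 3 hours 30 minutes leg 1 → 9:25 PM UTC.
Add 4 hours and 25 minutes layover in Kolkata → 1:50 AM UTC (Jun 29).
Add 9 hours 45 minutes leg 2 → 11:35 AM UTC.
Oakridge City is UTC+0, so local arrival is the same: 11:35 AM on Jun 29.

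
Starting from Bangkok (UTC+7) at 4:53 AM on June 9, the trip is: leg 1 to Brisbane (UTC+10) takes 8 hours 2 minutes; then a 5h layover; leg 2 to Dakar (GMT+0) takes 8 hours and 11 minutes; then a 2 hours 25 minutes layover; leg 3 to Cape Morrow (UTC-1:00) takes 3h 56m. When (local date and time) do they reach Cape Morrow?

12:27 AM on June 10

Convert departure to UTC: 4:53 AM − 7:00 = 9:53 PM UTC on Jun 8.
Add 8 hours 2 minutes leg 1 → 5:55 AM UTC (Jun 9).
Add 5 hours layover in Brisbane → 10:55 AM UTC.
Add 8 hours and 11 minutes leg 2 → 7:06 PM UTC.
Add 2 hours and 25 minutes layover in Dakar → 9:31 PM UTC.
Add 3 hours 56 minutes leg 3 → 1:27 AM UTC (Jun 10).
Cape Morrow is UTC−1:00, so local arrival = 1:27 AM − 1:00 = 12:27 AM on Jun 10.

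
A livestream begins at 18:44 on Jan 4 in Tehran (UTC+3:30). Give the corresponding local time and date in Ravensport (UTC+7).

Ravensport is 3:30 ahead of Tehran.
Shift by the zone difference: 18:44 + 3:30 = 22:14 on Jan 4 in Ravensport.

22:14 on January 4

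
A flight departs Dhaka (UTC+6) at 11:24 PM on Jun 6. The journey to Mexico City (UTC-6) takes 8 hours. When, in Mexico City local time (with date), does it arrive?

7:24 PM on June 6

Mexico City is 12:00 behind Dhaka.
After 8 hours it is 7:24 AM (Jun 7) in Dhaka.
Shift by the zone difference: 7:24 AM − 12:00 = 7:24 PM on Jun 6 in Mexico City.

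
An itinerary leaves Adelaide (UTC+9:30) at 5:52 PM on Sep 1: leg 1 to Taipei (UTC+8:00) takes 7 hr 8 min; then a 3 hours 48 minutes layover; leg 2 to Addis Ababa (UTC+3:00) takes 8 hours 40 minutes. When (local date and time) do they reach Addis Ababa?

6:58 AM on Sep 2

Convert departure to UTC: 5:52 PM − 9:30 = 8:22 AM UTC on Sep 1.
Add 7 hours and 8 minutes leg 1 → 3:30 PM UTC.
Add 3 hours and 48 minutes layover in Taipei → 7:18 PM UTC.
Add 8 hours and 40 minutes leg 2 → 3:58 AM UTC (Sep 2).
Addis Ababa is UTC+3:00, so local arrival = 3:58 AM + 3:00 = 6:58 AM on Sep 2.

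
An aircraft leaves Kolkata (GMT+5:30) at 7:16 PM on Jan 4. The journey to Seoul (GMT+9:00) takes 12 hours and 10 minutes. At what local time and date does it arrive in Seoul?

Convert departure to UTC: 7:16 PM − 5:30 = 1:46 PM UTC on Jan 4.
Add 12 hours and 10 minutes travel time → 1:56 AM UTC (Jan 5).
Seoul is UTC+9:00, so local arrival = 1:56 AM + 9:00 = 10:56 AM on Jan 5.

10:56 AM on January 5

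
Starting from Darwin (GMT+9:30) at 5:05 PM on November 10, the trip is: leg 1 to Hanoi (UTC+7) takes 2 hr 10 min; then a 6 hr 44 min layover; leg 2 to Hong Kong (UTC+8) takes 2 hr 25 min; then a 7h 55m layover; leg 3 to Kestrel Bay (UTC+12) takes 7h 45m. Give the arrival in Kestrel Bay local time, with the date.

10:34 PM on November 11

Convert departure to UTC: 5:05 PM − 9:30 = 7:35 AM UTC on Nov 10.
Add 2 hours 10 minutes leg 1 → 9:45 AM UTC.
Add 6 hours 44 minutes layover in Hanoi → 4:29 PM UTC.
Add 2 hours 25 minutes leg 2 → 6:54 PM UTC.
Add 7 hours and 55 minutes layover in Hong Kong → 2:49 AM UTC (Nov 11).
Add 7 hours and 45 minutes leg 3 → 10:34 AM UTC.
Kestrel Bay is UTC+12:00, so local arrival = 10:34 AM + 12:00 = 10:34 PM on Nov 11.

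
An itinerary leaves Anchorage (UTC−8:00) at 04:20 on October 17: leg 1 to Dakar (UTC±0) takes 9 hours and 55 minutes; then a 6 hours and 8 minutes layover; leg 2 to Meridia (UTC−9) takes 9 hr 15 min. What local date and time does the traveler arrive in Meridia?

04:38 on October 18

Convert departure to UTC: 04:20 + 8:00 = 12:20 UTC on Oct 17.
Add 9 hours 55 minutes leg 1 → 22:15 UTC.
Add 6 hours and 8 minutes layover in Dakar → 04:23 UTC (Oct 18).
Add 9 hours 15 minutes leg 2 → 13:38 UTC.
Meridia is UTC−9:00, so local arrival = 13:38 − 9:00 = 04:38 on Oct 18.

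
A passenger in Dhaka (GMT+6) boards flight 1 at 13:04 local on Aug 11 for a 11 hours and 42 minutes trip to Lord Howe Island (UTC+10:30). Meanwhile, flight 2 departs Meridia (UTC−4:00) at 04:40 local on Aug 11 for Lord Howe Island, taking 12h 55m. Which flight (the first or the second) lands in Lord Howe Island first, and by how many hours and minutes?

the first, by 2 hours 49 minutes

Flight 1 in UTC: 13:04 − 6:00 = 07:04 on Aug 11.
+11 hours 42 minutes → arrive 18:46 UTC on Aug 11.
Flight 2 in UTC: 04:40 + 4:00 = 08:40 on Aug 11.
+12 hours 55 minutes → arrive 21:35 UTC on Aug 11.
Flight 1 lands earlier by 2 hours 49 minutes.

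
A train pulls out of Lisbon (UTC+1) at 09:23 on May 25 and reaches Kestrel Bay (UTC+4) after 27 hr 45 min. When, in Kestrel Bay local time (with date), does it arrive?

Convert departure to UTC: 09:23 − 1:00 = 08:23 UTC on May 25.
Add 27 hours and 45 minutes travel time → 12:08 UTC (May 26).
Kestrel Bay is UTC+4:00, so local arrival = 12:08 + 4:00 = 16:08 on May 26.

16:08 on May 26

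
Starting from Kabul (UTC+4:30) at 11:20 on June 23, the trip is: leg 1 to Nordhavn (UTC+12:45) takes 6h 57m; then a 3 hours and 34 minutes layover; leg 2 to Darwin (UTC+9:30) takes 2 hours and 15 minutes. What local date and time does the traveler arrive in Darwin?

05:06 on June 24

Convert departure to UTC: 11:20 − 4:30 = 06:50 UTC on Jun 23.
Add 6 hours and 57 minutes leg 1 → 13:47 UTC.
Add 3 hours 34 minutes layover in Nordhavn → 17:21 UTC.
Add 2 hours and 15 minutes leg 2 → 19:36 UTC.
Darwin is UTC+9:30, so local arrival = 19:36 + 9:30 = 05:06 on Jun 24.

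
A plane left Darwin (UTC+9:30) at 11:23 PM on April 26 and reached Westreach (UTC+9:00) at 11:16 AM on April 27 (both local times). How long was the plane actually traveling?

12 hours 23 minutes

Westreach is 0:30 behind Darwin.
Clock-face elapsed time (ignoring zones) is 11 hours 53 minutes.
Actual elapsed = 11 hours 53 minutes + 0:30 = 12 hours 23 minutes.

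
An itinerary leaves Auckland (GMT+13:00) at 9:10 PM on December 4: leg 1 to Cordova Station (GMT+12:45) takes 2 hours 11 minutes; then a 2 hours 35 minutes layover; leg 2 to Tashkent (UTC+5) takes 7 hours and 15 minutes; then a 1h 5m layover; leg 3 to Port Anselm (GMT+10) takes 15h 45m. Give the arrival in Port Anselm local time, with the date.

11:01 PM on December 5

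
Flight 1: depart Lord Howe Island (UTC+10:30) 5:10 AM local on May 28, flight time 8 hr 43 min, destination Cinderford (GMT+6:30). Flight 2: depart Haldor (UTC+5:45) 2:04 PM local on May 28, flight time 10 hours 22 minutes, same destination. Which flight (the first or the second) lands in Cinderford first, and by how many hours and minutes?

the first, by 15 hours 18 minutes

Flight 1 in UTC: 5:10 AM − 10:30 = 6:40 PM on May 27.
+8 hours 43 minutes → arrive 3:23 AM UTC on May 28.
Flight 2 in UTC: 2:04 PM − 5:45 = 8:19 AM on May 28.
+10 hours 22 minutes → arrive 6:41 PM UTC on May 28.
Flight 1 lands earlier by 15 hours 18 minutes.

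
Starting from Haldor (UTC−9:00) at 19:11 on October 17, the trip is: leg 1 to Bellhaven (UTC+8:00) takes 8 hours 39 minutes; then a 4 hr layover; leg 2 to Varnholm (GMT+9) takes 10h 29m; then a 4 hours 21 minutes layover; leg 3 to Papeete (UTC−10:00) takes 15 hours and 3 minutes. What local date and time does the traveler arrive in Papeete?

12:43 on October 19

Convert departure to UTC: 19:11 + 9:00 = 04:11 UTC on Oct 18.
Add 8 hours and 39 minutes leg 1 → 12:50 UTC.
Add 4 hours layover in Bellhaven → 16:50 UTC.
Add 10 hours 29 minutes leg 2 → 03:19 UTC (Oct 19).
Add 4 hours 21 minutes layover in Varnholm → 07:40 UTC.
Add 15 hours and 3 minutes leg 3 → 22:43 UTC.
Papeete is UTC−10:00, so local arrival = 22:43 − 10:00 = 12:43 on Oct 19.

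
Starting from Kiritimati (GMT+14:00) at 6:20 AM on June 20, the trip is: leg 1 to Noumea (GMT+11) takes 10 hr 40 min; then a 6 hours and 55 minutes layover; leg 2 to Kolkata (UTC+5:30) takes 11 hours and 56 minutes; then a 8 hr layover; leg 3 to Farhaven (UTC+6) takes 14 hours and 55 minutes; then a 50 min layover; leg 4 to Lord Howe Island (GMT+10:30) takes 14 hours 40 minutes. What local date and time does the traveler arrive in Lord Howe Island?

Convert departure to UTC: 6:20 AM − 14:00 = 4:20 PM UTC on Jun 19.
Add 10 hours 40 minutes leg 1 → 3:00 AM UTC (Jun 20).
Add 6 hours and 55 minutes layover in Noumea → 9:55 AM UTC.
Add 11 hours and 56 minutes leg 2 → 9:51 PM UTC.
Add 8 hours layover in Kolkata → 5:51 AM UTC (Jun 21).
Add 14 hours and 55 minutes leg 3 → 8:46 PM UTC.
Add 50 minutes layover in Farhaven → 9:36 PM UTC.
Add 14 hours 40 minutes leg 4 → 12:16 PM UTC (Jun 22).
Lord Howe Island is UTC+10:30, so local arrival = 12:16 PM + 10:30 = 10:46 PM on Jun 22.

10:46 PM on June 22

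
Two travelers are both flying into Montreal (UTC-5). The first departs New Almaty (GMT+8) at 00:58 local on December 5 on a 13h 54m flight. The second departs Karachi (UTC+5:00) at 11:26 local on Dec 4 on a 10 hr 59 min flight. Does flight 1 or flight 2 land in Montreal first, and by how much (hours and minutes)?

the second, by 13 hours 27 minutes

Flight 1 in UTC: 00:58 − 8:00 = 16:58 on Dec 4.
+13 hours and 54 minutes → arrive 06:52 UTC on Dec 5.
Flight 2 in UTC: 11:26 − 5:00 = 06:26 on Dec 4.
+10 hours and 59 minutes → arrive 17:25 UTC on Dec 4.
Flight 2 lands earlier by 13 hours 27 minutes.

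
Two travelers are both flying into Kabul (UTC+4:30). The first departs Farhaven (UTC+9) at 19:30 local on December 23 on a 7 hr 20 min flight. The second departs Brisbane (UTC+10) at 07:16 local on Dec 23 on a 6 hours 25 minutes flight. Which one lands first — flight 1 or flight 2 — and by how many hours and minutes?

Flight 1 in UTC: 19:30 − 9:00 = 10:30 on Dec 23.
+7 hours and 20 minutes → arrive 17:50 UTC on Dec 23.
Flight 2 in UTC: 07:16 − 10:00 = 21:16 on Dec 22.
+6 hours 25 minutes → arrive 03:41 UTC on Dec 23.
Flight 2 lands earlier by 14 hours 9 minutes.

the second, by 14 hours 9 minutes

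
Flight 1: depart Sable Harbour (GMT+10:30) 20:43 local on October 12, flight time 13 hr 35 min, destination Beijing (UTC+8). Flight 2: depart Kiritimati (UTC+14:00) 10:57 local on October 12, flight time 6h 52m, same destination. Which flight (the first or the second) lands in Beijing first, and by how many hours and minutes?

the second, by 19 hours 59 minutes

Flight 1 in UTC: 20:43 − 10:30 = 10:13 on Oct 12.
+13 hours and 35 minutes → arrive 23:48 UTC on Oct 12.
Flight 2 in UTC: 10:57 − 14:00 = 20:57 on Oct 11.
+6 hours and 52 minutes → arrive 03:49 UTC on Oct 12.
Flight 2 lands earlier by 19 hours 59 minutes.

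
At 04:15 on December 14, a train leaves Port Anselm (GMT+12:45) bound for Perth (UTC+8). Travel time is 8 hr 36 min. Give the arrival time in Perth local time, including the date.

Convert departure to UTC: 04:15 − 12:45 = 15:30 UTC on Dec 13.
Add 8 hours and 36 minutes travel time → 00:06 UTC (Dec 14).
Perth is UTC+8:00, so local arrival = 00:06 + 8:00 = 08:06 on Dec 14.

08:06 on December 14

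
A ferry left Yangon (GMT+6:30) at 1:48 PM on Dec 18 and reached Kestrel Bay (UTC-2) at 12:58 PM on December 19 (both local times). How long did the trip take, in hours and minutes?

31 hours 40 minutes

Kestrel Bay is 8:30 behind Yangon.
Clock-face elapsed time (ignoring zones) is 23 hours 10 minutes.
Actual elapsed = 23 hours 10 minutes + 8:30 = 31 hours 40 minutes.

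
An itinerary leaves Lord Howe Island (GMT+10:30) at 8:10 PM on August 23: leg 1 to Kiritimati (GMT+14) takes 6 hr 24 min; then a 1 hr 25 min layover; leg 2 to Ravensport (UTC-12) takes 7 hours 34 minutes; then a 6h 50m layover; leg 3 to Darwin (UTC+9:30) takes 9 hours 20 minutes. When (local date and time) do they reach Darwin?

Convert departure to UTC: 8:10 PM − 10:30 = 9:40 AM UTC on Aug 23.
Add 6 hours and 24 minutes leg 1 → 4:04 PM UTC.
Add 1 hour and 25 minutes layover in Kiritimati → 5:29 PM UTC.
Add 7 hours 34 minutes leg 2 → 1:03 AM UTC (Aug 24).
Add 6 hours and 50 minutes layover in Ravensport → 7:53 AM UTC.
Add 9 hours and 20 minutes leg 3 → 5:13 PM UTC.
Darwin is UTC+9:30, so local arrival = 5:13 PM + 9:30 = 2:43 AM on Aug 25.

2:43 AM on Aug 25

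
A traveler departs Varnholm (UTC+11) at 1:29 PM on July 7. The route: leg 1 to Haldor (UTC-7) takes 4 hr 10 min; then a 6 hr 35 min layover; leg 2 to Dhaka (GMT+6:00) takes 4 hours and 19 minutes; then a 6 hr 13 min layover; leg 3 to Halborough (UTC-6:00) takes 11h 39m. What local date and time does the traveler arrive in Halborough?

5:25 AM on Jul 8

Convert departure to UTC: 1:29 PM − 11:00 = 2:29 AM UTC on Jul 7.
Add 4 hours 10 minutes leg 1 → 6:39 AM UTC.
Add 6 hours and 35 minutes layover in Haldor → 1:14 PM UTC.
Add 4 hours and 19 minutes leg 2 → 5:33 PM UTC.
Add 6 hours and 13 minutes layover in Dhaka → 11:46 PM UTC.
Add 11 hours 39 minutes leg 3 → 11:25 AM UTC (Jul 8).
Halborough is UTC−6:00, so local arrival = 11:25 AM − 6:00 = 5:25 AM on Jul 8.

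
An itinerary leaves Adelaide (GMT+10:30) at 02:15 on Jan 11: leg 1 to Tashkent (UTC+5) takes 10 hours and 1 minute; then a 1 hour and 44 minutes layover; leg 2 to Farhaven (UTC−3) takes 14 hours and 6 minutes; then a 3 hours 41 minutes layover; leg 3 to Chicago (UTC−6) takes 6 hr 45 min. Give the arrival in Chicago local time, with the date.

Convert departure to UTC: 02:15 − 10:30 = 15:45 UTC on Jan 10.
Add 10 hours and 1 minute leg 1 → 01:46 UTC (Jan 11).
Add 1 hour and 44 minutes layover in Tashkent → 03:30 UTC.
Add 14 hours 6 minutes leg 2 → 17:36 UTC.
Add 3 hours and 41 minutes layover in Farhaven → 21:17 UTC.
Add 6 hours and 45 minutes leg 3 → 04:02 UTC (Jan 12).
Chicago is UTC−6:00, so local arrival = 04:02 − 6:00 = 22:02 on Jan 11.

22:02 on January 11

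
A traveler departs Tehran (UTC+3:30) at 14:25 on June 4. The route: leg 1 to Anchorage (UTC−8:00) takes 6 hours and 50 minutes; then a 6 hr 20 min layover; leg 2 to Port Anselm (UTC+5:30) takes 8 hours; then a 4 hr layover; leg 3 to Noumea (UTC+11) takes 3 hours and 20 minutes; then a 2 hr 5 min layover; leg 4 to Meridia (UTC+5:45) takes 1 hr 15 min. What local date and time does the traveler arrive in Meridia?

00:30 on Jun 6

Convert departure to UTC: 14:25 − 3:30 = 10:55 UTC on Jun 4.
Add 6 hours 50 minutes leg 1 → 17:45 UTC.
Add 6 hours and 20 minutes layover in Anchorage → 00:05 UTC (Jun 5).
Add 8 hours leg 2 → 08:05 UTC.
Add 4 hours layover in Port Anselm → 12:05 UTC.
Add 3 hours 20 minutes leg 3 → 15:25 UTC.
Add 2 hours and 5 minutes layover in Noumea → 17:30 UTC.
Add 1 hour and 15 minutes leg 4 → 18:45 UTC.
Meridia is UTC+5:45, so local arrival = 18:45 + 5:45 = 00:30 on Jun 6.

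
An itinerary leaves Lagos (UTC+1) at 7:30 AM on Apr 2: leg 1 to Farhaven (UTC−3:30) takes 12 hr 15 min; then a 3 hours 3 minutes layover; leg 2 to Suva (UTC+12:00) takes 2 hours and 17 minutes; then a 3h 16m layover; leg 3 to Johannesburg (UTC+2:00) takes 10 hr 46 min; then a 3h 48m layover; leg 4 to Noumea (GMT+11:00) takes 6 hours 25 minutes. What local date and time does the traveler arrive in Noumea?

Convert departure to UTC: 7:30 AM − 1:00 = 6:30 AM UTC on Apr 2.
Add 12 hours and 15 minutes leg 1 → 6:45 PM UTC.
Add 3 hours 3 minutes layover in Farhaven → 9:48 PM UTC.
Add 2 hours and 17 minutes leg 2 → 12:05 AM UTC (Apr 3).
Add 3 hours and 16 minutes layover in Suva → 3:21 AM UTC.
Add 10 hours and 46 minutes leg 3 → 2:07 PM UTC.
Add 3 hours and 48 minutes layover in Johannesburg → 5:55 PM UTC.
Add 6 hours 25 minutes leg 4 → 12:20 AM UTC (Apr 4).
Noumea is UTC+11:00, so local arrival = 12:20 AM + 11:00 = 11:20 AM on Apr 4.

11:20 AM on April 4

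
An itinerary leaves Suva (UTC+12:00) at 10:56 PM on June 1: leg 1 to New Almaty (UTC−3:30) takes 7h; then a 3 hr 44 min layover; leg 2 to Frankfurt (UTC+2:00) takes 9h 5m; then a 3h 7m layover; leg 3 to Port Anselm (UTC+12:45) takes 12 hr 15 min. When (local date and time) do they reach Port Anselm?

10:52 AM on Jun 3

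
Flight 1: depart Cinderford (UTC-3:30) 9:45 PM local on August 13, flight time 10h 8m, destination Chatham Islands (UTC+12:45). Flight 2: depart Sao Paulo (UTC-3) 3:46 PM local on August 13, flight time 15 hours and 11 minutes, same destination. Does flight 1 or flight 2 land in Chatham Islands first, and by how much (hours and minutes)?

Flight 1 in UTC: 9:45 PM + 3:30 = 1:15 AM on Aug 14.
+10 hours and 8 minutes → arrive 11:23 AM UTC on Aug 14.
Flight 2 in UTC: 3:46 PM + 3:00 = 6:46 PM on Aug 13.
+15 hours and 11 minutes → arrive 9:57 AM UTC on Aug 14.
Flight 2 lands earlier by 1 hour 26 minutes.

the second, by 1 hour 26 minutes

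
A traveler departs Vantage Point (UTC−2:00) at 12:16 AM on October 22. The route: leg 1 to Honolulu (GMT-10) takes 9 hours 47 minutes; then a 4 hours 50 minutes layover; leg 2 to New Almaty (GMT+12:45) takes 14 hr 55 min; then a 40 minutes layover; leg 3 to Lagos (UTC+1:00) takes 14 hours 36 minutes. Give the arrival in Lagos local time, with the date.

12:04 AM on October 24

Convert departure to UTC: 12:16 AM + 2:00 = 2:16 AM UTC on Oct 22.
Add 9 hours 47 minutes leg 1 → 12:03 PM UTC.
Add 4 hours 50 minutes layover in Honolulu → 4:53 PM UTC.
Add 14 hours 55 minutes leg 2 → 7:48 AM UTC (Oct 23).
Add 40 minutes layover in New Almaty → 8:28 AM UTC.
Add 14 hours and 36 minutes leg 3 → 11:04 PM UTC.
Lagos is UTC+1:00, so local arrival = 11:04 PM + 1:00 = 12:04 AM on Oct 24.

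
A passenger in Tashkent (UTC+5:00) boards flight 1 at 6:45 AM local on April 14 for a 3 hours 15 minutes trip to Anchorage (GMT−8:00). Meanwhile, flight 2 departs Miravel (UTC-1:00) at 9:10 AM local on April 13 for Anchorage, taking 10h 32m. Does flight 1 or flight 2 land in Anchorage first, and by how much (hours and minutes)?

Flight 1 in UTC: 6:45 AM − 5:00 = 1:45 AM on Apr 14.
+3 hours 15 minutes → arrive 5:00 AM UTC on Apr 14.
Flight 2 in UTC: 9:10 AM + 1:00 = 10:10 AM on Apr 13.
+10 hours 32 minutes → arrive 8:42 PM UTC on Apr 13.
Flight 2 lands earlier by 8 hours 18 minutes.

the second, by 8 hours 18 minutes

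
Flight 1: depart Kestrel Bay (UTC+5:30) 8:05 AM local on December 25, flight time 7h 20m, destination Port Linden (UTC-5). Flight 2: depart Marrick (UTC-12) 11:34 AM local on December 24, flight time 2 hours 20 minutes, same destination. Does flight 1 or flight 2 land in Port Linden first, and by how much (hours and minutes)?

the second, by 8 hours 1 minute

Flight 1 in UTC: 8:05 AM − 5:30 = 2:35 AM on Dec 25.
+7 hours 20 minutes → arrive 9:55 AM UTC on Dec 25.
Flight 2 in UTC: 11:34 AM + 12:00 = 11:34 PM on Dec 24.
+2 hours and 20 minutes → arrive 1:54 AM UTC on Dec 25.
Flight 2 lands earlier by 8 hours 1 minute.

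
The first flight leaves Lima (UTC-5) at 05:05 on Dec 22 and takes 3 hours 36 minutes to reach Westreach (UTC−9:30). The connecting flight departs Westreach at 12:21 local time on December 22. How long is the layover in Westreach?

Convert departure to UTC: 05:05 + 5:00 = 10:05 UTC on Dec 22.
Add 3 hours 36 minutes flight time → 13:41 UTC.
Westreach is UTC−9:30, so local arrival = 13:41 − 9:30 = 04:11 on Dec 22.
Layover = 12:21 − 04:11 = 8 hours 10 minutes.

8 hours 10 minutes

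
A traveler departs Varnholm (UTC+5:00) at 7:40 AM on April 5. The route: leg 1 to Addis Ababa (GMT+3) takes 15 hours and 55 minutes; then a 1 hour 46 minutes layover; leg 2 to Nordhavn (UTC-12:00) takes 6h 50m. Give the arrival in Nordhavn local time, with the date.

Convert departure to UTC: 7:40 AM − 5:00 = 2:40 AM UTC on Apr 5.
Add 15 hours and 55 minutes leg 1 → 6:35 PM UTC.
Add 1 hour 46 minutes layover in Addis Ababa → 8:21 PM UTC.
Add 6 hours 50 minutes leg 2 → 3:11 AM UTC (Apr 6).
Nordhavn is UTC−12:00, so local arrival = 3:11 AM − 12:00 = 3:11 PM on Apr 5.

3:11 PM on April 5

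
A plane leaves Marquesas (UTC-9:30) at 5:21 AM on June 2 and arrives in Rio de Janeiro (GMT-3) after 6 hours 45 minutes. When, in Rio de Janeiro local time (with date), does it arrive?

Rio de Janeiro is 6:30 ahead of Marquesas.
After 6 hours and 45 minutes it is 12:06 PM in Marquesas.
Shift by the zone difference: 12:06 PM + 6:30 = 6:36 PM on Jun 2 in Rio de Janeiro.

6:36 PM on June 2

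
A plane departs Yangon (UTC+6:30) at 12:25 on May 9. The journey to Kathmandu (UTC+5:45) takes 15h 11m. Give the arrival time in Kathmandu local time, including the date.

02:51 on May 10

Convert departure to UTC: 12:25 − 6:30 = 05:55 UTC on May 9.
Add 15 hours and 11 minutes travel time → 21:06 UTC.
Kathmandu is UTC+5:45, so local arrival = 21:06 + 5:45 = 02:51 on May 10.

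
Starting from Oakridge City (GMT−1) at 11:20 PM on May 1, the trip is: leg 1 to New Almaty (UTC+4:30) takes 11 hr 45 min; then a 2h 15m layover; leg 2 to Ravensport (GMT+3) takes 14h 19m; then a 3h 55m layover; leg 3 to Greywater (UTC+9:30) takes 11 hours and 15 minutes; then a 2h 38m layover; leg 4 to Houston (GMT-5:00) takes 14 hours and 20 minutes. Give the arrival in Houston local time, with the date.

7:47 AM on May 4

Convert departure to UTC: 11:20 PM + 1:00 = 12:20 AM UTC on May 2.
Add 11 hours and 45 minutes leg 1 → 12:05 PM UTC.
Add 2 hours and 15 minutes layover in New Almaty → 2:20 PM UTC.
Add 14 hours 19 minutes leg 2 → 4:39 AM UTC (May 3).
Add 3 hours and 55 minutes layover in Ravensport → 8:34 AM UTC.
Add 11 hours 15 minutes leg 3 → 7:49 PM UTC.
Add 2 hours and 38 minutes layover in Greywater → 10:27 PM UTC.
Add 14 hours 20 minutes leg 4 → 12:47 PM UTC (May 4).
Houston is UTC−5:00, so local arrival = 12:47 PM − 5:00 = 7:47 AM on May 4.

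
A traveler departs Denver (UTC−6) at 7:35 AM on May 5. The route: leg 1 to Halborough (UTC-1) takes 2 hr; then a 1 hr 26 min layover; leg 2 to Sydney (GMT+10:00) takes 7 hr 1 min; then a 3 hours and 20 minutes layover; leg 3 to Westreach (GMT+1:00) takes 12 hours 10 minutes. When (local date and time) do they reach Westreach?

Convert departure to UTC: 7:35 AM + 6:00 = 1:35 PM UTC on May 5.
Add 2 hours leg 1 → 3:35 PM UTC.
Add 1 hour 26 minutes layover in Halborough → 5:01 PM UTC.
Add 7 hours 1 minute leg 2 → 12:02 AM UTC (May 6).
Add 3 hours 20 minutes layover in Sydney → 3:22 AM UTC.
Add 12 hours and 10 minutes leg 3 → 3:32 PM UTC.
Westreach is UTC+1:00, so local arrival = 3:32 PM + 1:00 = 4:32 PM on May 6.

4:32 PM on May 6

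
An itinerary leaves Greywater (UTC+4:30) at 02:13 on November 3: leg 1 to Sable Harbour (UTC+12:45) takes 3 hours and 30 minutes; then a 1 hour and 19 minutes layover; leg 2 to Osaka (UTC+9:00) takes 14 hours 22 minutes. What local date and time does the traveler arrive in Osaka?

Convert departure to UTC: 02:13 − 4:30 = 21:43 UTC on Nov 2.
Add 3 hours 30 minutes leg 1 → 01:13 UTC (Nov 3).
Add 1 hour and 19 minutes layover in Sable Harbour → 02:32 UTC.
Add 14 hours 22 minutes leg 2 → 16:54 UTC.
Osaka is UTC+9:00, so local arrival = 16:54 + 9:00 = 01:54 on Nov 4.

01:54 on November 4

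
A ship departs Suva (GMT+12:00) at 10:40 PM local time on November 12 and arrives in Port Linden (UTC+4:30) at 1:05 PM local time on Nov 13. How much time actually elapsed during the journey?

21 hours 55 minutes

Departure in UTC: 10:40 PM − 12:00 = 10:40 AM on Nov 12.
Arrival in UTC: 1:05 PM − 4:30 = 8:35 AM on Nov 13.
Elapsed = 8:35 AM − 10:40 AM (+1 day) = 21 hours 55 minutes.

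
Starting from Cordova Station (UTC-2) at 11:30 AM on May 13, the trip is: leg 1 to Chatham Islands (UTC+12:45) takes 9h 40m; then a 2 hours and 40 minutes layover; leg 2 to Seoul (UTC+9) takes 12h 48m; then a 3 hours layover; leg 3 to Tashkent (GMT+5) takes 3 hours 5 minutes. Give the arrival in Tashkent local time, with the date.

Convert departure to UTC: 11:30 AM + 2:00 = 1:30 PM UTC on May 13.
Add 9 hours 40 minutes leg 1 → 11:10 PM UTC.
Add 2 hours and 40 minutes layover in Chatham Islands → 1:50 AM UTC (May 14).
Add 12 hours 48 minutes leg 2 → 2:38 PM UTC.
Add 3 hours layover in Seoul → 5:38 PM UTC.
Add 3 hours 5 minutes leg 3 → 8:43 PM UTC.
Tashkent is UTC+5:00, so local arrival = 8:43 PM + 5:00 = 1:43 AM on May 15.

1:43 AM on May 15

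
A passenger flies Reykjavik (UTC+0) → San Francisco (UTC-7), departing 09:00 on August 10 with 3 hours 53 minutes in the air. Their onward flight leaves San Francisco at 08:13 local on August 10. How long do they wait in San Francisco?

Reykjavik is at UTC+0, so departure is already 09:00 UTC on Aug 10.
Add 3 hours 53 minutes flight time → 12:53 UTC.
San Francisco is UTC−7:00, so local arrival = 12:53 − 7:00 = 05:53 on Aug 10.
Layover = 08:13 − 05:53 = 2 hours 20 minutes.

2 hours 20 minutes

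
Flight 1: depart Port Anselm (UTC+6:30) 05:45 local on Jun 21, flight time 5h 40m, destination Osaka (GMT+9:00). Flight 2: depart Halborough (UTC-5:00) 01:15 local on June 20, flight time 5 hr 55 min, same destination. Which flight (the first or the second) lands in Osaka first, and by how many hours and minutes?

the second, by 16 hours 45 minutes

Flight 1 in UTC: 05:45 − 6:30 = 23:15 on Jun 20.
+5 hours 40 minutes → arrive 04:55 UTC on Jun 21.
Flight 2 in UTC: 01:15 + 5:00 = 06:15 on Jun 20.
+5 hours and 55 minutes → arrive 12:10 UTC on Jun 20.
Flight 2 lands earlier by 16 hours 45 minutes.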